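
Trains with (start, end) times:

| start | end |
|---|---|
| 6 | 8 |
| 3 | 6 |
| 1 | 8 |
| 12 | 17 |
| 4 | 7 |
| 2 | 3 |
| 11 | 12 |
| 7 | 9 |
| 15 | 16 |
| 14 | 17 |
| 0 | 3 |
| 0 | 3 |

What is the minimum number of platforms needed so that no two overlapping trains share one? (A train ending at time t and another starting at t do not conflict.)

Events (time:±→running): 0:+→1 0:+→2 1:+→3 2:+→4 … peak 4.

4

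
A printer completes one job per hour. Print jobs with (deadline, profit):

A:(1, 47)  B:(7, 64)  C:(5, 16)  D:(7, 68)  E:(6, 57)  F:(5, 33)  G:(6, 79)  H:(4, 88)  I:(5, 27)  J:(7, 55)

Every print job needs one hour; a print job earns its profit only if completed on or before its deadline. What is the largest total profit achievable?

Sort by profit descending; place each in the latest free slot ≤ its deadline.
Profit order: H=88 G=79 D=68 B=64 E=57 J=55 A=47 F=33 I=27 C=16
Assign: H→slot 4, G→slot 6, D→slot 7, B→slot 5, E→slot 3, J→slot 2, A→slot 1, F skipped, I skipped, C skipped.
Slots: [1:A] [2:J] [3:E] [4:H] [5:B] [6:G] [7:D]
Profit = 47 + 55 + 57 + 88 + 64 + 79 + 68 = 458

458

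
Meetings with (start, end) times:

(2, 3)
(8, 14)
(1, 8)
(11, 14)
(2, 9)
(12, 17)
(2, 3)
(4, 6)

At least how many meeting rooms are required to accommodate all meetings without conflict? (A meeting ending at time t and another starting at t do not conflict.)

4

Events (time:±→running): 1:+→1 2:+→2 2:+→3 2:+→4 … peak 4.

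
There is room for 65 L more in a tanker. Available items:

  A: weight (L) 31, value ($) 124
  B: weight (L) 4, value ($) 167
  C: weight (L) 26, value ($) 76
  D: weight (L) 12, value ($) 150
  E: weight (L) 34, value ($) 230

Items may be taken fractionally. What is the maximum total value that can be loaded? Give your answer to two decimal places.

Greedy by value/weight ratio, highest first.
Ratios (sorted): B 41.75, D 12.50, E 6.76, A 4.00, C 2.92
take B (4 @ 167); take D (12 @ 150); take E (34 @ 230); take 15/31 of A → 60.00. Capacity used 65/65.
Total value = 607.00

607.00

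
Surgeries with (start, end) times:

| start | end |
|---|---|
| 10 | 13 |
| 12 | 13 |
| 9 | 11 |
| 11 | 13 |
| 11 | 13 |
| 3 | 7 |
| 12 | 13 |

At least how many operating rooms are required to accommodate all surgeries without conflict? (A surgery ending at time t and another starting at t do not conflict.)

5

Count concurrent intervals with a sweep; the peak is the room count.
starts: [3, 9, 10, 11, 11, 12, 12]
ends:   [7, 11, 13, 13, 13, 13, 13]
s3→1 e7→0 s9→1 s10→2 e11→1 s11→2 s11→3 s12→4 s12→5  — peak 5.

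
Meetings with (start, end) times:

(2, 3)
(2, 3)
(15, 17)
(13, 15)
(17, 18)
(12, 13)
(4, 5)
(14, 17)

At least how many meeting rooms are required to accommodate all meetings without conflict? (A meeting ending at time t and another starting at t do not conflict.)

starts: [2, 2, 4, 12, 13, 14, 15, 17]
ends:   [3, 3, 5, 13, 15, 17, 17, 18]
s2→1 s2→2  — peak 2.

2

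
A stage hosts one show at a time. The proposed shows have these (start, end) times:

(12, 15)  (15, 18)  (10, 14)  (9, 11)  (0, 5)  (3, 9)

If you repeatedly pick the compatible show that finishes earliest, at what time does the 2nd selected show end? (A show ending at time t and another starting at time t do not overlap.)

11

Sorted by end: (0,5)  (3,9)  (9,11)  (10,14)  (12,15)  (15,18)
take (0,5); take (9,11); skip (10,14); take (12,15); take (15,18).
Selected: (0,5) (9,11) (12,15) (15,18)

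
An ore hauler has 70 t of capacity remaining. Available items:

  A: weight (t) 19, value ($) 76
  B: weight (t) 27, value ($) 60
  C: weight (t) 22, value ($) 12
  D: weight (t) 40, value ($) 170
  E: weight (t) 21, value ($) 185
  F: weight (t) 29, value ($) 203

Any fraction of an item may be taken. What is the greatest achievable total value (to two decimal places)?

473.00

Sort by value per unit weight and fill in that order.
Order: E (185/21=8.81) > F (203/29=7.00) > D (170/40=4.25) > A (76/19=4.00) > B (60/27=2.22) > C (12/22=0.55)
Fill: take E (21 @ 185) → take F (29 @ 203) → take 20/40 of D → 85.00; 70/70 used.
Total value = 473.00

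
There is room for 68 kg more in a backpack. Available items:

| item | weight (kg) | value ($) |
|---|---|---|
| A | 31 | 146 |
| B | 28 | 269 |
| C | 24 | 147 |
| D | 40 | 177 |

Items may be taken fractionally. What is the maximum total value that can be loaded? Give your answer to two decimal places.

Greedy by value/weight ratio, highest first.
Ratios (sorted): B 9.61, C 6.12, A 4.71, D 4.42
take B (28 @ 269); take C (24 @ 147); take 16/31 of A → 75.35. Capacity used 68/68.
Total value = 491.35

491.35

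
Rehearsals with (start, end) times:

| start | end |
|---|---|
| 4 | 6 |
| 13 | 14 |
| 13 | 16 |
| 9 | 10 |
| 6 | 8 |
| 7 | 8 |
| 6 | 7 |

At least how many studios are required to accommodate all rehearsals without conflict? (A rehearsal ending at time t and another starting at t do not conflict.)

2

The answer is the maximum number of intervals overlapping at any instant.
Events (time:±→running): 4:+→1 6:-→0 6:+→1 6:+→2 … peak 2.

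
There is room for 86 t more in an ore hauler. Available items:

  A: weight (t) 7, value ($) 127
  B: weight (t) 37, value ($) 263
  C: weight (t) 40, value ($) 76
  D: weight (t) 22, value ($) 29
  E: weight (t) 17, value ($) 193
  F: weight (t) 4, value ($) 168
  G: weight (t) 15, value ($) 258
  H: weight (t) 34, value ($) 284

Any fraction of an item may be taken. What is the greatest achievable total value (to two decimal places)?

1093.97

Ratios (sorted): F 42.00, A 18.14, G 17.20, E 11.35, H 8.35, B 7.11, C 1.90, D 1.32
take F (4 @ 168); take A (7 @ 127); take G (15 @ 258); take E (17 @ 193); take H (34 @ 284); take 9/37 of B → 63.97. Capacity used 86/86.
Total value = 1093.97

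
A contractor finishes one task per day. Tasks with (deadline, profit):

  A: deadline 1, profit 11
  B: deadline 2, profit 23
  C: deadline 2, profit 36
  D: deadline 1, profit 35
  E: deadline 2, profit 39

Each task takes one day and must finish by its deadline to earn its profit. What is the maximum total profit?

By profit: E(d2,39), C(d2,36), D(d1,35), B(d2,23), A(d1,11)
E→slot 2; C→slot 1; D skipped; B skipped; A skipped.
Profit = 36 + 39 = 75

75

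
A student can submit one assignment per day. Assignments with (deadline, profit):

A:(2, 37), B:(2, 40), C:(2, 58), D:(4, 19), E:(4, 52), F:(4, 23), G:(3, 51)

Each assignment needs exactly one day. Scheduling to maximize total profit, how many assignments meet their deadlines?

4

Take jobs in profit order; each goes to the latest open slot no later than its deadline.
By profit: C(d2,58), E(d4,52), G(d3,51), B(d2,40), A(d2,37), F(d4,23), D(d4,19)
C→slot 2; E→slot 4; G→slot 3; B→slot 1; A skipped; F skipped; D skipped.
4 of 7 scheduled.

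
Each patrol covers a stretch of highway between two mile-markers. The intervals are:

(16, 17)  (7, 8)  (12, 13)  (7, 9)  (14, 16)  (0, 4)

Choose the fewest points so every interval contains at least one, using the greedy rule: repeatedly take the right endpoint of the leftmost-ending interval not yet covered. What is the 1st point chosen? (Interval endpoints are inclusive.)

4

By right end: [0,4]  [7,8]  [7,9]  [12,13]  [14,16]  [16,17]
[0,4] uncovered → point at 4; [7,8] uncovered → point at 8; [12,13] uncovered → point at 13; [14,16] uncovered → point at 16.
Points: 4, 8, 13, 16 (4 total).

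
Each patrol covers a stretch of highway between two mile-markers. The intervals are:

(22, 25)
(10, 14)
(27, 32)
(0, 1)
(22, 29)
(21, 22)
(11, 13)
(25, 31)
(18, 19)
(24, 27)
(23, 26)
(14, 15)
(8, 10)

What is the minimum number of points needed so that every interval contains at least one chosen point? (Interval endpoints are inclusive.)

8

Process intervals by earliest right end; each time one isn't hit yet, stab at its right endpoint.
By right end: [0,1]  [8,10]  [11,13]  [10,14]  [14,15]  [18,19]  [21,22]  [22,25]  [23,26]  [24,27]  [22,29]  [25,31]  [27,32]
[0,1] uncovered → point at 1; [8,10] uncovered → point at 10; [11,13] uncovered → point at 13; [14,15] uncovered → point at 15; [18,19] uncovered → point at 19; [21,22] uncovered → point at 22; [23,26] uncovered → point at 26; [27,32] uncovered → point at 32.
Points: 1, 10, 13, 15, 19, 22, 26, 32 (8 total).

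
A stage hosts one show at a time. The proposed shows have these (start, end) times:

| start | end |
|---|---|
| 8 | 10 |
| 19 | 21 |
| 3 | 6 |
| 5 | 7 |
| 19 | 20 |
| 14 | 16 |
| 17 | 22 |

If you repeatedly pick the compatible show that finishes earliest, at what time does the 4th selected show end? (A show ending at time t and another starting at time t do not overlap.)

20

Order by finish time; keep every interval that doesn't clash with the previous kept one.
By end time: (3,6), (5,7), (8,10), (14,16), (19,20), (19,21), (17,22).
Pick (3,6); next start ≥ 6 → (8,10); next start ≥ 10 → (14,16); next start ≥ 16 → (19,20).
Selected: (3,6) (8,10) (14,16) (19,20)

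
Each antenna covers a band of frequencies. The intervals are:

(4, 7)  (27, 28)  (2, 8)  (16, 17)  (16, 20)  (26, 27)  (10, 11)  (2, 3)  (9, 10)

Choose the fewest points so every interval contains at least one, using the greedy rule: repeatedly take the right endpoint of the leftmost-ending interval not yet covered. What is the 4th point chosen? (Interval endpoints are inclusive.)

17

Process intervals by earliest right end; each time one isn't hit yet, stab at its right endpoint.
By right end: [2,3]  [4,7]  [2,8]  [9,10]  [10,11]  [16,17]  [16,20]  [26,27]  [27,28]
[2,3] uncovered → point at 3; [4,7] uncovered → point at 7; [9,10] uncovered → point at 10; [16,17] uncovered → point at 17; [26,27] uncovered → point at 27.
Points: 3, 7, 10, 17, 27 (5 total).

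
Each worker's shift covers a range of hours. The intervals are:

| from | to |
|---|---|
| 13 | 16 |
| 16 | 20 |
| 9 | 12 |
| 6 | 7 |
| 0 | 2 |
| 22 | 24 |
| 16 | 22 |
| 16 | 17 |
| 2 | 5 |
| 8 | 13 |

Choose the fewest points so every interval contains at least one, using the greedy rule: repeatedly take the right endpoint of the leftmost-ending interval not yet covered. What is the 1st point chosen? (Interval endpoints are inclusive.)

Sort by right endpoint; whenever an interval is uncovered, place a point at its right end.
Sorted: [0,2] [2,5] [6,7] [9,12] [8,13] [13,16] [16,17] [16,20] [16,22] [22,24]
{[0,2],[2,5]} hit by 2; {[6,7]} hit by 7; {[9,12],[8,13]} hit by 12; {[13,16],[16,17],[16,20],[16,22]} hit by 16; {[22,24]} hit by 24.
Points: 2, 7, 12, 16, 24 (5 total).

2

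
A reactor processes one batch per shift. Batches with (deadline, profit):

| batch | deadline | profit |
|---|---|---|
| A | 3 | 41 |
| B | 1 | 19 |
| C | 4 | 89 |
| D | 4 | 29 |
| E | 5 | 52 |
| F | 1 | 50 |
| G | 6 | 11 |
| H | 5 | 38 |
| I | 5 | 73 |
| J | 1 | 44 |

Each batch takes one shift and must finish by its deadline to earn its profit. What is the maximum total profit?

316

By profit: C(d4,89), I(d5,73), E(d5,52), F(d1,50), J(d1,44), A(d3,41), H(d5,38), D(d4,29), B(d1,19), G(d6,11)
C→slot 4; I→slot 5; E→slot 3; F→slot 1; J skipped; A→slot 2; H skipped; D skipped; B skipped; G→slot 6.
Profit = 50 + 41 + 52 + 89 + 73 + 11 = 316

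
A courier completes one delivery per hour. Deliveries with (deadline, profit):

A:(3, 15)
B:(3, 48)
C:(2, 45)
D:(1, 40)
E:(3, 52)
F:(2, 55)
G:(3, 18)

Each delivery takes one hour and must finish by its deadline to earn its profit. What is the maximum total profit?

155

Profit order: F=55 E=52 B=48 C=45 D=40 G=18 A=15
Assign: F→slot 2, E→slot 3, B→slot 1, C skipped, D skipped, G skipped, A skipped.
Slots: [1:B] [2:F] [3:E]
Profit = 48 + 55 + 52 = 155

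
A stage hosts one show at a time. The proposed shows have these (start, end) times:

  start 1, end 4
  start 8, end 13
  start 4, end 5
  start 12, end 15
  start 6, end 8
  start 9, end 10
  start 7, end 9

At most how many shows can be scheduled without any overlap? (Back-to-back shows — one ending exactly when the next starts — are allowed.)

Sort by end time and greedily take each interval whose start is ≥ the last chosen end.
Sorted by end: (1,4)  (4,5)  (6,8)  (7,9)  (9,10)  (8,13)  (12,15)
take (1,4); take (4,5); take (6,8); take (9,10); take (12,15).
Selected 5 shows.

5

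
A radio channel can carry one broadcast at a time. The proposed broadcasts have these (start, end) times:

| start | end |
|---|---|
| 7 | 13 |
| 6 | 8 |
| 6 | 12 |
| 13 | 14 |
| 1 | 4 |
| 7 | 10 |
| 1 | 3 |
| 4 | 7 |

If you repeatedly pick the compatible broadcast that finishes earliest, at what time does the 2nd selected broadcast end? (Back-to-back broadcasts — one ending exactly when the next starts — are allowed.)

By end time: (1,3), (1,4), (4,7), (6,8), (7,10), (6,12), (7,13), (13,14).
Pick (1,3); next start ≥ 3 → (4,7); next start ≥ 7 → (7,10); next start ≥ 10 → (13,14).
Selected: (1,3) (4,7) (7,10) (13,14)

7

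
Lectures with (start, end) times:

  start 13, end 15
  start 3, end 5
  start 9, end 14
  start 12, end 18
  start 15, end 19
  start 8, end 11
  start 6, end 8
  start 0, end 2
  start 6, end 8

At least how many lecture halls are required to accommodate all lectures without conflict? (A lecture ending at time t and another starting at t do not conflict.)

3

The answer is the maximum number of intervals overlapping at any instant.
Events (time:±→running): 0:+→1 2:-→0 3:+→1 5:-→0 6:+→1 6:+→2 8:-→1 8:-→0 8:+→1 9:+→2 11:-→1 12:+→2 13:+→3 … peak 3.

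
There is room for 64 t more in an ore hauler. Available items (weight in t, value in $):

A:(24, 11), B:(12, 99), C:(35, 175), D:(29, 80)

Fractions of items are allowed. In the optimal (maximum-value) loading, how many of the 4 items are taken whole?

Greedy by value/weight ratio, highest first.
Order: B (99/12=8.25) > C (175/35=5.00) > D (80/29=2.76) > A (11/24=0.46)
Fill: take B (12 @ 99) → take C (35 @ 175) → take 17/29 of D → 46.90; 64/64 used.
2 item(s) taken whole; one partial (take 17/29 of D).

2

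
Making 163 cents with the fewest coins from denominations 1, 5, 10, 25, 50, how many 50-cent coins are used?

3

Use the largest denomination that fits, subtract, and repeat.
163 = 3×50 + 1×10 + 3×1
Count of 50: 3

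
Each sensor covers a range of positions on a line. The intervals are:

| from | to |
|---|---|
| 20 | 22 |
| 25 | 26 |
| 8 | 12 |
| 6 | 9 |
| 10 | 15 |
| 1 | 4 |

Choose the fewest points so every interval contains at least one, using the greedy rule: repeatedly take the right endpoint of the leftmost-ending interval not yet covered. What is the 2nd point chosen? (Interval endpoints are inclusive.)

9

Sorted: [1,4] [6,9] [8,12] [10,15] [20,22] [25,26]
{[1,4]} hit by 4; {[6,9],[8,12]} hit by 9; {[10,15]} hit by 15; {[20,22]} hit by 22; {[25,26]} hit by 26.
Points: 4, 9, 15, 22, 26 (5 total).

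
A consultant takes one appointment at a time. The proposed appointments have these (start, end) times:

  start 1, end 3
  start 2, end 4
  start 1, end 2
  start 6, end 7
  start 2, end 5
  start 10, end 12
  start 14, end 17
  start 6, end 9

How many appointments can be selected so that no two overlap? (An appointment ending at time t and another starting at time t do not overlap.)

Sort by end time and greedily take each interval whose start is ≥ the last chosen end.
By end time: (1,2), (1,3), (2,4), (2,5), (6,7), (6,9), (10,12), (14,17).
Pick (1,2); next start ≥ 2 → (2,4); next start ≥ 4 → (6,7); next start ≥ 7 → (10,12); next start ≥ 12 → (14,17).
Selected 5 appointments.

5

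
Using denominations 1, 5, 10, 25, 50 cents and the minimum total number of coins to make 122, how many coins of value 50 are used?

Use the largest denomination that fits, subtract, and repeat.
122 = 2×50 + 2×10 + 2×1
Count of 50: 2

2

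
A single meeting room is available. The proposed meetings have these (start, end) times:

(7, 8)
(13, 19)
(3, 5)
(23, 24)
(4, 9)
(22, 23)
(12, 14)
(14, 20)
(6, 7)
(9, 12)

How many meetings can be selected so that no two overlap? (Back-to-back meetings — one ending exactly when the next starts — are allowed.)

8

By end time: (3,5), (6,7), (7,8), (4,9), (9,12), (12,14), (13,19), (14,20), (22,23), (23,24).
Pick (3,5); next start ≥ 5 → (6,7); next start ≥ 7 → (7,8); next start ≥ 8 → (9,12); next start ≥ 12 → (12,14); next start ≥ 14 → (14,20); next start ≥ 20 → (22,23); next start ≥ 23 → (23,24).
Selected 8 meetings.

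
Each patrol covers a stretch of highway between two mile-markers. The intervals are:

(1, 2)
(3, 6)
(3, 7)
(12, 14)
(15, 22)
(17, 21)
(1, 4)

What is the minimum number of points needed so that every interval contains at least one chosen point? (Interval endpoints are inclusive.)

4

Sort by right endpoint; whenever an interval is uncovered, place a point at its right end.
Sorted: [1,2] [1,4] [3,6] [3,7] [12,14] [17,21] [15,22]
{[1,2],[1,4]} hit by 2; {[3,6],[3,7]} hit by 6; {[12,14]} hit by 14; {[17,21],[15,22]} hit by 21.
Points: 2, 6, 14, 21 (4 total).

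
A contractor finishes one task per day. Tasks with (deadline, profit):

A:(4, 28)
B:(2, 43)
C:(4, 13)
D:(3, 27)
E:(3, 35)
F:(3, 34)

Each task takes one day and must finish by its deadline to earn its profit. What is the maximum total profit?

140

By profit: B(d2,43), E(d3,35), F(d3,34), A(d4,28), D(d3,27), C(d4,13)
B→slot 2; E→slot 3; F→slot 1; A→slot 4; D skipped; C skipped.
Profit = 34 + 43 + 35 + 28 = 140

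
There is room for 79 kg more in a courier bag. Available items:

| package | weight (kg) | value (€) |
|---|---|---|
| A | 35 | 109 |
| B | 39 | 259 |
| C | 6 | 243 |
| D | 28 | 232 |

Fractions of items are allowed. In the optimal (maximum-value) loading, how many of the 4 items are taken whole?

Ratios (sorted): C 40.50, D 8.29, B 6.64, A 3.11
take C (6 @ 243); take D (28 @ 232); take B (39 @ 259); take 6/35 of A → 18.69. Capacity used 79/79.
3 item(s) taken whole; one partial (take 6/35 of A).

3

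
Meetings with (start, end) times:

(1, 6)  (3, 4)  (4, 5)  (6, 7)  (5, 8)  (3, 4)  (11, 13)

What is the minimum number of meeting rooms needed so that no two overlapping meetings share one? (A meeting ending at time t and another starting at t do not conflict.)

3

Events (time:±→running): 1:+→1 3:+→2 3:+→3 … peak 3.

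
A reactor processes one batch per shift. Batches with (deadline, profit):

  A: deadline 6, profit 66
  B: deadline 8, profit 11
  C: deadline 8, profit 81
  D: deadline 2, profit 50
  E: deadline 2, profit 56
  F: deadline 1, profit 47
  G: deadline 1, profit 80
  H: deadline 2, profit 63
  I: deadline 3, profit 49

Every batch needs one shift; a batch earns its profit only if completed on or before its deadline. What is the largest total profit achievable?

Profit order: C=81 G=80 A=66 H=63 E=56 D=50 I=49 F=47 B=11
Assign: C→slot 8, G→slot 1, A→slot 6, H→slot 2, E skipped, D skipped, I→slot 3, F skipped, B→slot 7.
Slots: [1:G] [2:H] [3:I] [6:A] [7:B] [8:C]
Profit = 80 + 63 + 49 + 66 + 11 + 81 = 350

350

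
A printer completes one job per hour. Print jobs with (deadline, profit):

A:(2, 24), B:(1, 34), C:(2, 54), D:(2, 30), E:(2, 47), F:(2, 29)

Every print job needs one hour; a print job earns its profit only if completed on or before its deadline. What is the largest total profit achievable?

Sort by profit descending; place each in the latest free slot ≤ its deadline.
By profit: C(d2,54), E(d2,47), B(d1,34), D(d2,30), F(d2,29), A(d2,24)
C→slot 2; E→slot 1; B skipped; D skipped; F skipped; A skipped.
Profit = 47 + 54 = 101

101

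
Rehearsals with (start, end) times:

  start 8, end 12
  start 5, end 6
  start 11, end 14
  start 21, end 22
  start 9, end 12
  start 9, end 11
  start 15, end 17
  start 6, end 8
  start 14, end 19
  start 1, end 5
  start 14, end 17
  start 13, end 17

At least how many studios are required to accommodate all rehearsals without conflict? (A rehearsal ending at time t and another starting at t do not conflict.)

4

The answer is the maximum number of intervals overlapping at any instant.
starts: [1, 5, 6, 8, 9, 9, 11, 13, 14, 14, 15, 21]
ends:   [5, 6, 8, 11, 12, 12, 14, 17, 17, 17, 19, 22]
s1→1 e5→0 s5→1 e6→0 s6→1 e8→0 s8→1 s9→2 s9→3 e11→2 s11→3 e12→2 e12→1 s13→2 e14→1 s14→2 s14→3 s15→4  — peak 4.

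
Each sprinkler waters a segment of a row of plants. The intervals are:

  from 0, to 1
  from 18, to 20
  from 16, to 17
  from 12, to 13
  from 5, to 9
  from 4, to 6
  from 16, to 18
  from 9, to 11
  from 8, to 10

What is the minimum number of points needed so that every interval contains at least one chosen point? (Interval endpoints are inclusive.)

Sort by right endpoint; whenever an interval is uncovered, place a point at its right end.
Sorted: [0,1] [4,6] [5,9] [8,10] [9,11] [12,13] [16,17] [16,18] [18,20]
{[0,1]} hit by 1; {[4,6],[5,9]} hit by 6; {[8,10],[9,11]} hit by 10; {[12,13]} hit by 13; {[16,17],[16,18]} hit by 17; {[18,20]} hit by 20.
Points: 1, 6, 10, 13, 17, 20 (6 total).

6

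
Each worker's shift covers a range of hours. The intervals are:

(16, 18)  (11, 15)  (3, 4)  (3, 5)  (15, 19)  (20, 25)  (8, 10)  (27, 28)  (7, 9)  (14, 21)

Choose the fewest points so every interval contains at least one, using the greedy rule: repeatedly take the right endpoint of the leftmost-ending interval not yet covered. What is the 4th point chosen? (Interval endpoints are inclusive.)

18

Sort by right endpoint; whenever an interval is uncovered, place a point at its right end.
By right end: [3,4]  [3,5]  [7,9]  [8,10]  [11,15]  [16,18]  [15,19]  [14,21]  [20,25]  [27,28]
[3,4] uncovered → point at 4; [7,9] uncovered → point at 9; [11,15] uncovered → point at 15; [16,18] uncovered → point at 18; [20,25] uncovered → point at 25; [27,28] uncovered → point at 28.
Points: 4, 9, 15, 18, 25, 28 (6 total).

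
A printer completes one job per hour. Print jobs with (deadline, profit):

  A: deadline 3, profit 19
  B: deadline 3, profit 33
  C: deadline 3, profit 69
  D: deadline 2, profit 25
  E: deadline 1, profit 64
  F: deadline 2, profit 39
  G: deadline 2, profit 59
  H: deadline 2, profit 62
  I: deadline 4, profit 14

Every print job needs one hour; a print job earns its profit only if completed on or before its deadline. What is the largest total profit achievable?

209

Take jobs in profit order; each goes to the latest open slot no later than its deadline.
Profit order: C=69 E=64 H=62 G=59 F=39 B=33 D=25 A=19 I=14
Assign: C→slot 3, E→slot 1, H→slot 2, G skipped, F skipped, B skipped, D skipped, A skipped, I→slot 4.
Slots: [1:E] [2:H] [3:C] [4:I]
Profit = 64 + 62 + 69 + 14 = 209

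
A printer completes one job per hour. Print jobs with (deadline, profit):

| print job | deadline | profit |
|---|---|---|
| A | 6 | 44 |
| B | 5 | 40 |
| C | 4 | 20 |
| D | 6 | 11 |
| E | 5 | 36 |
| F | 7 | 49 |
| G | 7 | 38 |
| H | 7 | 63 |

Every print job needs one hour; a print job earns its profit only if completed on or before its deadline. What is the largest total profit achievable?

Take jobs in profit order; each goes to the latest open slot no later than its deadline.
By profit: H(d7,63), F(d7,49), A(d6,44), B(d5,40), G(d7,38), E(d5,36), C(d4,20), D(d6,11)
H→slot 7; F→slot 6; A→slot 5; B→slot 4; G→slot 3; E→slot 2; C→slot 1; D skipped.
Profit = 20 + 36 + 38 + 40 + 44 + 49 + 63 = 290

290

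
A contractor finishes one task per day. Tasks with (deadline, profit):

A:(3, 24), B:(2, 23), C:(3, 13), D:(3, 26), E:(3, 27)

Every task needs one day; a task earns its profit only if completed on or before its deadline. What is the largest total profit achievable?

Take jobs in profit order; each goes to the latest open slot no later than its deadline.
By profit: E(d3,27), D(d3,26), A(d3,24), B(d2,23), C(d3,13)
E→slot 3; D→slot 2; A→slot 1; B skipped; C skipped.
Profit = 24 + 26 + 27 = 77

77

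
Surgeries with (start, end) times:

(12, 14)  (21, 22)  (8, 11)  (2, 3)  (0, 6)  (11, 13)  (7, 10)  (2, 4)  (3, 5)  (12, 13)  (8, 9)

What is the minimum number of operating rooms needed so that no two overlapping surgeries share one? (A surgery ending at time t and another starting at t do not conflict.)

The answer is the maximum number of intervals overlapping at any instant.
Events (time:±→running): 0:+→1 2:+→2 2:+→3 … peak 3.

3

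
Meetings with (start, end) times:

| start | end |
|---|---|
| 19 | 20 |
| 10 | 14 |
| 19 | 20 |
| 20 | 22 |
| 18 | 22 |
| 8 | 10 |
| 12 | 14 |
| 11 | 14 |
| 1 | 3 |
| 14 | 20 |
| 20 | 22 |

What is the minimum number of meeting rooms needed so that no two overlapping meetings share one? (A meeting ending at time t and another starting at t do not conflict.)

4

Events (time:±→running): 1:+→1 3:-→0 8:+→1 10:-→0 10:+→1 11:+→2 12:+→3 14:-→2 14:-→1 14:-→0 14:+→1 18:+→2 19:+→3 19:+→4 … peak 4.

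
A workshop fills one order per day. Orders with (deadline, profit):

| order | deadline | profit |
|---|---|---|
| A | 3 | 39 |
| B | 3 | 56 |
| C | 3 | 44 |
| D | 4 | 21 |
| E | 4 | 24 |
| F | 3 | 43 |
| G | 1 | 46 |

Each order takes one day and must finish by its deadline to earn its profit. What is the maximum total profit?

By profit: B(d3,56), G(d1,46), C(d3,44), F(d3,43), A(d3,39), E(d4,24), D(d4,21)
B→slot 3; G→slot 1; C→slot 2; F skipped; A skipped; E→slot 4; D skipped.
Profit = 46 + 44 + 56 + 24 = 170

170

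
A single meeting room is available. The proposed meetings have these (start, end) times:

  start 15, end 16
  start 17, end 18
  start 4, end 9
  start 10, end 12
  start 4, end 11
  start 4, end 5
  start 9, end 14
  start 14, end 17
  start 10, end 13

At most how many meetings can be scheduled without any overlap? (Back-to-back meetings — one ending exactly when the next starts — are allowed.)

4

Sorted by end: (4,5)  (4,9)  (4,11)  (10,12)  (10,13)  (9,14)  (15,16)  (14,17)  (17,18)
take (4,5); skip (4,11); take (10,12); skip (9,14); take (15,16); take (17,18).
Selected 4 meetings.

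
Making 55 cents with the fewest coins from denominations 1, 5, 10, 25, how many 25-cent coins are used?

2

55 − 2×25→5 − 1×5→0
Count of 25: 2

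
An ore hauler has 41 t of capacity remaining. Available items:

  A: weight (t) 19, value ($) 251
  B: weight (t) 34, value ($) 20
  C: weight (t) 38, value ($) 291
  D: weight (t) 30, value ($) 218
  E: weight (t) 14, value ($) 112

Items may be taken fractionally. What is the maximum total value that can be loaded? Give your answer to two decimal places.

424.26

Sort by value per unit weight and fill in that order.
Order: A (251/19=13.21) > E (112/14=8.00) > C (291/38=7.66) > D (218/30=7.27) > B (20/34=0.59)
Fill: take A (19 @ 251) → take E (14 @ 112) → take 8/38 of C → 61.26; 41/41 used.
Total value = 424.26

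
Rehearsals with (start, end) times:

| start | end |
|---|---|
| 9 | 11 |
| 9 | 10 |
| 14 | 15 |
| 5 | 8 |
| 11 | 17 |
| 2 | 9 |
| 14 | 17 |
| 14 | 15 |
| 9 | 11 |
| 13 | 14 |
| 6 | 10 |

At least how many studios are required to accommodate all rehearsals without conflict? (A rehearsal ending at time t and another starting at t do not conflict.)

Count concurrent intervals with a sweep; the peak is the room count.
Events (time:±→running): 2:+→1 5:+→2 6:+→3 8:-→2 9:-→1 9:+→2 9:+→3 9:+→4 … peak 4.

4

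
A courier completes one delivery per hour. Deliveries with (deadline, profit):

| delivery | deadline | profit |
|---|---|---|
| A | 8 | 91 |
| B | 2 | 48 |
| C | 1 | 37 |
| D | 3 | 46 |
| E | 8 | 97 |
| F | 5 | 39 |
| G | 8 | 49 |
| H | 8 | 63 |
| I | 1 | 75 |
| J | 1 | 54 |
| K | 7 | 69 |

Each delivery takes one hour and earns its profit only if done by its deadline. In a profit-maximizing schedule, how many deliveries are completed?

8

By profit: E(d8,97), A(d8,91), I(d1,75), K(d7,69), H(d8,63), J(d1,54), G(d8,49), B(d2,48), D(d3,46), F(d5,39), C(d1,37)
E→slot 8; A→slot 7; I→slot 1; K→slot 6; H→slot 5; J skipped; G→slot 4; B→slot 2; D→slot 3; F skipped; C skipped.
8 of 11 scheduled.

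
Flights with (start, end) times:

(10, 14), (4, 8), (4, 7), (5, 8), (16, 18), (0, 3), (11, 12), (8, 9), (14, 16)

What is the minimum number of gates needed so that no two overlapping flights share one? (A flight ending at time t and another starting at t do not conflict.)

starts: [0, 4, 4, 5, 8, 10, 11, 14, 16]
ends:   [3, 7, 8, 8, 9, 12, 14, 16, 18]
s0→1 e3→0 s4→1 s4→2 s5→3  — peak 3.

3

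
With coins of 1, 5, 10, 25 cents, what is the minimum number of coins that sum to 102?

102 = 4×25 + 2×1
Total coins = 4 + 2 = 6

6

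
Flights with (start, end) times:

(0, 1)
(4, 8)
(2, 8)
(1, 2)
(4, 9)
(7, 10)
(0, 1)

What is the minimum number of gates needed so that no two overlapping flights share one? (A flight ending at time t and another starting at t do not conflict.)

The answer is the maximum number of intervals overlapping at any instant.
Events (time:±→running): 0:+→1 0:+→2 1:-→1 1:-→0 1:+→1 2:-→0 2:+→1 4:+→2 4:+→3 7:+→4 … peak 4.

4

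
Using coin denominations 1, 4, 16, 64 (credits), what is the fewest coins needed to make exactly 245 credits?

8

Greedy: take as many of the largest coin as possible, then repeat with the remainder.
245 − 3×64→53 − 3×16→5 − 1×4→1 − 1×1→0
Total coins = 3 + 3 + 1 + 1 = 8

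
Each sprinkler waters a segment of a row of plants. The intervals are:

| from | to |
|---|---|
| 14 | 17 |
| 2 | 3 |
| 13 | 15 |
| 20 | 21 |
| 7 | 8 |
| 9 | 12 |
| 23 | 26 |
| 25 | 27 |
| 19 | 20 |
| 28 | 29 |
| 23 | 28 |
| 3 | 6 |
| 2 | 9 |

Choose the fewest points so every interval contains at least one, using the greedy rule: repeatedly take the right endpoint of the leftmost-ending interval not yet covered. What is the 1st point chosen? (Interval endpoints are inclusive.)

3

Process intervals by earliest right end; each time one isn't hit yet, stab at its right endpoint.
Sorted: [2,3] [3,6] [7,8] [2,9] [9,12] [13,15] [14,17] [19,20] [20,21] [23,26] [25,27] [23,28] [28,29]
{[2,3],[3,6]} hit by 3; {[7,8],[2,9]} hit by 8; {[9,12]} hit by 12; {[13,15],[14,17]} hit by 15; {[19,20],[20,21]} hit by 20; {[23,26],[25,27],[23,28]} hit by 26; {[28,29]} hit by 29.
Points: 3, 8, 12, 15, 20, 26, 29 (7 total).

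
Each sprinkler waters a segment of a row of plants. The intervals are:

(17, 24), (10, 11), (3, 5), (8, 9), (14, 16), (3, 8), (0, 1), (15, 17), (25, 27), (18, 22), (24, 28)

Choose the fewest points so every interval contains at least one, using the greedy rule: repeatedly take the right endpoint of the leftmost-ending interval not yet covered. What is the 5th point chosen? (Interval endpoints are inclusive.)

16

By right end: [0,1]  [3,5]  [3,8]  [8,9]  [10,11]  [14,16]  [15,17]  [18,22]  [17,24]  [25,27]  [24,28]
[0,1] uncovered → point at 1; [3,5] uncovered → point at 5; [8,9] uncovered → point at 9; [10,11] uncovered → point at 11; [14,16] uncovered → point at 16; [18,22] uncovered → point at 22; [25,27] uncovered → point at 27.
Points: 1, 5, 9, 11, 16, 22, 27 (7 total).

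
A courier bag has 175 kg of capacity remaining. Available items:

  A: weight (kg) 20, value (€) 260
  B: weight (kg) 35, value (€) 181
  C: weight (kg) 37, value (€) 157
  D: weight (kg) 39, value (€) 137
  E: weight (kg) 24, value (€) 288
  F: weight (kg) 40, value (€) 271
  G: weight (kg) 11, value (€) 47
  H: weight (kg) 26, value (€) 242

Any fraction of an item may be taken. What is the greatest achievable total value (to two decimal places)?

1369.62

Ratios (sorted): A 13.00, E 12.00, H 9.31, F 6.78, B 5.17, G 4.27, C 4.24, D 3.51
take A (20 @ 260); take E (24 @ 288); take H (26 @ 242); take F (40 @ 271); take B (35 @ 181); take G (11 @ 47); take 19/37 of C → 80.62. Capacity used 175/175.
Total value = 1369.62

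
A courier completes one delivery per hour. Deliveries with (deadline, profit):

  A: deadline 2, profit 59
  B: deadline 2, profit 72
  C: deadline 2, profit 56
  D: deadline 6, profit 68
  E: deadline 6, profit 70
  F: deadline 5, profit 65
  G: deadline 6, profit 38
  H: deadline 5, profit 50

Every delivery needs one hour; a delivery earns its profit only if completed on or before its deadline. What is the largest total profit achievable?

Sort by profit descending; place each in the latest free slot ≤ its deadline.
Profit order: B=72 E=70 D=68 F=65 A=59 C=56 H=50 G=38
Assign: B→slot 2, E→slot 6, D→slot 5, F→slot 4, A→slot 1, C skipped, H→slot 3, G skipped.
Slots: [1:A] [2:B] [3:H] [4:F] [5:D] [6:E]
Profit = 59 + 72 + 50 + 65 + 68 + 70 = 384

384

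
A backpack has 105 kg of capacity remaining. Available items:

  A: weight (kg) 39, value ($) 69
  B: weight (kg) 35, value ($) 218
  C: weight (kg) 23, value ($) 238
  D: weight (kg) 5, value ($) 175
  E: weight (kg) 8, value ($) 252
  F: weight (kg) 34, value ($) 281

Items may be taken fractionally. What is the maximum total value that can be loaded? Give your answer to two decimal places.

Greedy by value/weight ratio, highest first.
Ratios (sorted): D 35.00, E 31.50, C 10.35, F 8.26, B 6.23, A 1.77
take D (5 @ 175); take E (8 @ 252); take C (23 @ 238); take F (34 @ 281); take B (35 @ 218). Capacity used 105/105.
Total value = 1164.00

1164.00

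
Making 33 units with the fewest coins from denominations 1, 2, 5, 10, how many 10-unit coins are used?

3

Use the largest denomination that fits, subtract, and repeat.
33 − 3×10→3 − 1×2→1 − 1×1→0
Count of 10: 3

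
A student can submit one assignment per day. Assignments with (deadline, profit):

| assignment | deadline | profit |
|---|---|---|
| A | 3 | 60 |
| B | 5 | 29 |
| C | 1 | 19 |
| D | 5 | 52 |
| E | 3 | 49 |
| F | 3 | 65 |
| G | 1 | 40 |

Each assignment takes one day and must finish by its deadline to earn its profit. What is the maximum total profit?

Sort by profit descending; place each in the latest free slot ≤ its deadline.
By profit: F(d3,65), A(d3,60), D(d5,52), E(d3,49), G(d1,40), B(d5,29), C(d1,19)
F→slot 3; A→slot 2; D→slot 5; E→slot 1; G skipped; B→slot 4; C skipped.
Profit = 49 + 60 + 65 + 29 + 52 = 255

255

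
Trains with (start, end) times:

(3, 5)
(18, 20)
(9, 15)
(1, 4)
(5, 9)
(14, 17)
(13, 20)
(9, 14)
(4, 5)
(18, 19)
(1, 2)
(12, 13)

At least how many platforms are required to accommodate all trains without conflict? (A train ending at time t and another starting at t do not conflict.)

3

Events (time:±→running): 1:+→1 1:+→2 2:-→1 3:+→2 4:-→1 4:+→2 5:-→1 5:-→0 5:+→1 9:-→0 9:+→1 9:+→2 12:+→3 … peak 3.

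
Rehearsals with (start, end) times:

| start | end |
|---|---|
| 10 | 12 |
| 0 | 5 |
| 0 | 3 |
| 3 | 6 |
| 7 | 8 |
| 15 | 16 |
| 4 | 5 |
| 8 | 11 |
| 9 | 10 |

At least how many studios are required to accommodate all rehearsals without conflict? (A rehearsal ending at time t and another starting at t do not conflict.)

Count concurrent intervals with a sweep; the peak is the room count.
starts: [0, 0, 3, 4, 7, 8, 9, 10, 15]
ends:   [3, 5, 5, 6, 8, 10, 11, 12, 16]
s0→1 s0→2 e3→1 s3→2 s4→3  — peak 3.

3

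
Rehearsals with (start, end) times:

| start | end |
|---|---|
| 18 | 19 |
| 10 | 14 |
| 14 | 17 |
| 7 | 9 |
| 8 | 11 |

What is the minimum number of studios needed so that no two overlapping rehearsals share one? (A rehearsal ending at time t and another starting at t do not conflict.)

2

starts: [7, 8, 10, 14, 18]
ends:   [9, 11, 14, 17, 19]
s7→1 s8→2  — peak 2.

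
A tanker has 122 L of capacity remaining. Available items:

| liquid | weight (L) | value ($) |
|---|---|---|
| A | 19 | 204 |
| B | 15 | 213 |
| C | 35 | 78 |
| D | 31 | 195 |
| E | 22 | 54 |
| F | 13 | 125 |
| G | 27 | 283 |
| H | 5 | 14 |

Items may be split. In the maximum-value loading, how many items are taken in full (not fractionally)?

6

Sort by value per unit weight and fill in that order.
Ratios (sorted): B 14.20, A 10.74, G 10.48, F 9.62, D 6.29, H 2.80, E 2.45, C 2.23
take B (15 @ 213); take A (19 @ 204); take G (27 @ 283); take F (13 @ 125); take D (31 @ 195); take H (5 @ 14); take 12/22 of E → 29.45. Capacity used 122/122.
6 item(s) taken whole; one partial (take 12/22 of E).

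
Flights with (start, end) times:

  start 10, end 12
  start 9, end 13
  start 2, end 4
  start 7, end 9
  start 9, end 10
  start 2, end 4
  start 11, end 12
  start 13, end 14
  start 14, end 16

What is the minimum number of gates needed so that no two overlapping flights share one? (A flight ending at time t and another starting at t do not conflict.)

3

The answer is the maximum number of intervals overlapping at any instant.
Events (time:±→running): 2:+→1 2:+→2 4:-→1 4:-→0 7:+→1 9:-→0 9:+→1 9:+→2 10:-→1 10:+→2 11:+→3 … peak 3.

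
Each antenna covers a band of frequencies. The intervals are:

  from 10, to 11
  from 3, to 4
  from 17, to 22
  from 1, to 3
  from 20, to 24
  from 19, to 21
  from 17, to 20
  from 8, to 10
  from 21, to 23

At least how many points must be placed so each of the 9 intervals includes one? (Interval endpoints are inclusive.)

4

By right end: [1,3]  [3,4]  [8,10]  [10,11]  [17,20]  [19,21]  [17,22]  [21,23]  [20,24]
[1,3] uncovered → point at 3; [8,10] uncovered → point at 10; [17,20] uncovered → point at 20; [21,23] uncovered → point at 23.
Points: 3, 10, 20, 23 (4 total).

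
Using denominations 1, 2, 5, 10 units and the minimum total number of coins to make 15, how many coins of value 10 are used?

1

15 − 1×10→5 − 1×5→0
Count of 10: 1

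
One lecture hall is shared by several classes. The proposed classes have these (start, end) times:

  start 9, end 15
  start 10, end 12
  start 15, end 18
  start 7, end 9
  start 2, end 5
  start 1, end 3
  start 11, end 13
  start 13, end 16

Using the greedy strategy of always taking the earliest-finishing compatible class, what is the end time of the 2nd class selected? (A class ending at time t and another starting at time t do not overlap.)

Order by finish time; keep every interval that doesn't clash with the previous kept one.
Sorted by end: (1,3)  (2,5)  (7,9)  (10,12)  (11,13)  (9,15)  (13,16)  (15,18)
take (1,3); skip (2,5); take (7,9); take (10,12); skip (11,13); take (13,16).
Selected: (1,3) (7,9) (10,12) (13,16)

9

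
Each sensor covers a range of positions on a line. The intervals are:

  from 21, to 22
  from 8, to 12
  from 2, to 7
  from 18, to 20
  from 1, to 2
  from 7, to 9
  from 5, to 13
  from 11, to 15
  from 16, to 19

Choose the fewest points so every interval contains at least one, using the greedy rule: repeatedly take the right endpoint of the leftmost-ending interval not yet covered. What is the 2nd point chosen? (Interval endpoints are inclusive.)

9

Sort by right endpoint; whenever an interval is uncovered, place a point at its right end.
By right end: [1,2]  [2,7]  [7,9]  [8,12]  [5,13]  [11,15]  [16,19]  [18,20]  [21,22]
[1,2] uncovered → point at 2; [7,9] uncovered → point at 9; [11,15] uncovered → point at 15; [16,19] uncovered → point at 19; [21,22] uncovered → point at 22.
Points: 2, 9, 15, 19, 22 (5 total).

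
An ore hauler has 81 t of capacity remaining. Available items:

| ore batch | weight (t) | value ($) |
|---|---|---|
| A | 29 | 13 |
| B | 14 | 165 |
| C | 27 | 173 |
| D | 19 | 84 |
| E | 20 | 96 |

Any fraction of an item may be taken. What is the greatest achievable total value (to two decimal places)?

518.45

Sort by value per unit weight and fill in that order.
Ratios (sorted): B 11.79, C 6.41, E 4.80, D 4.42, A 0.45
take B (14 @ 165); take C (27 @ 173); take E (20 @ 96); take D (19 @ 84); take 1/29 of A → 0.45. Capacity used 81/81.
Total value = 518.45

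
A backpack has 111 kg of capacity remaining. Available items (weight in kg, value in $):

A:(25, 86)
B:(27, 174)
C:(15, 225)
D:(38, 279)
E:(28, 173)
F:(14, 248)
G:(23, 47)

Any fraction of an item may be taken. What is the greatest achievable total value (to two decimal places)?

1031.04

Sort by value per unit weight and fill in that order.
Order: F (248/14=17.71) > C (225/15=15.00) > D (279/38=7.34) > B (174/27=6.44) > E (173/28=6.18) > A (86/25=3.44) > G (47/23=2.04)
Fill: take F (14 @ 248) → take C (15 @ 225) → take D (38 @ 279) → take B (27 @ 174) → take 17/28 of E → 105.04; 111/111 used.
Total value = 1031.04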